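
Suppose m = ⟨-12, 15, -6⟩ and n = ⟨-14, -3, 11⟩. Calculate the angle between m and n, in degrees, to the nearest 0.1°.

m · n = (-12)·(-14) + 15·(-3) + (-6)·11 = 168 - 45 - 66 = 57
|m|² = 144 + 225 + 36 = 405,  |m| = √405 ≈ 20.124612
|n|² = 196 + 9 + 121 = 326,  |n| = √326 ≈ 18.055470
cos θ = 57 / (20.124612 · 18.055470) ≈ 0.15687
θ = arccos(0.15687) ≈ 81.0°

81.0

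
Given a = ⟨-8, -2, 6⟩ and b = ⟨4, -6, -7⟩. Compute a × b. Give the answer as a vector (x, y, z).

i: (-2)·(-7) - 6·(-6) = 14 - (-36) = 50
j: 6·4 - (-8)·(-7) = 24 - 56 = -32
k: (-8)·(-6) - (-2)·4 = 48 - (-8) = 56
a × b = (50, -32, 56)

(50, -32, 56)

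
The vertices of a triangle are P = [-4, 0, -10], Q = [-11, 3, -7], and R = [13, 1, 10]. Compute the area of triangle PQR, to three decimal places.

103.795

PQ = (-7, 3, 3),  PR = (17, 1, 20)
i: 3·20 - 3·1 = 60 - 3 = 57
j: 3·17 - (-7)·20 = 51 - (-140) = 191
k: (-7)·1 - 3·17 = -7 - 51 = -58
PQ × PR = (57, 191, -58)
|PQ × PR| = √43094 ≈ 207.5909
area = ½ · 207.5909 ≈ 103.795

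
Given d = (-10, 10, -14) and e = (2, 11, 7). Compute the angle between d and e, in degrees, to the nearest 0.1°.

91.7

d · e = (-10)·2 + 10·11 + (-14)·7 = -20 + 110 - 98 = -8
|d|² = 100 + 100 + 196 = 396,  |d| = √396 ≈ 19.899749
|e|² = 4 + 121 + 49 = 174,  |e| = √174 ≈ 13.190906
cos θ = -8 / (19.899749 · 13.190906) ≈ -0.03048
θ = arccos(-0.03048) ≈ 91.7°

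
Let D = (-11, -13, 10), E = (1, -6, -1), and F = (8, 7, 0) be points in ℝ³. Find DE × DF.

(150, -89, 107)

DE = (12, 7, -11)
DF = (19, 20, -10)
i: 7·(-10) - (-11)·20 = -70 - (-220) = 150
j: (-11)·19 - 12·(-10) = -209 - (-120) = -89
k: 12·20 - 7·19 = 240 - 133 = 107
DE × DF = (150, -89, 107)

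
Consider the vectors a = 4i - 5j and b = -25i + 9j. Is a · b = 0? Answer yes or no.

no

a · b = 4·(-25) + (-5)·9 = -100 - 45 = -145
Nonzero, so the vectors are not orthogonal.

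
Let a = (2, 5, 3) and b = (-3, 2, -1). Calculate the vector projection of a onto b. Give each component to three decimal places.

a · b = 2·(-3) + 5·2 + 3·(-1) = -6 + 10 - 3 = 1
|b|² = 9 + 4 + 1 = 14
proj_b a = (1/14) · (-3, 2, -1) ≈ (-0.214, 0.143, -0.071)

(-0.214, 0.143, -0.071)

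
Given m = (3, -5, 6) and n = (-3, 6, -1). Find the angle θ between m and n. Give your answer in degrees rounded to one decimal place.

m · n = 3·(-3) + (-5)·6 + 6·(-1) = -9 - 30 - 6 = -45
|m|² = 9 + 25 + 36 = 70,  |m| = √70 ≈ 8.366600
|n|² = 9 + 36 + 1 = 46,  |n| = √46 ≈ 6.782330
cos θ = -45 / (8.366600 · 6.782330) ≈ -0.79302
θ = arccos(-0.79302) ≈ 142.5°

142.5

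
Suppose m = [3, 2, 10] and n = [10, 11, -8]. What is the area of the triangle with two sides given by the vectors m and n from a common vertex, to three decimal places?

i: 2·(-8) - 10·11 = -16 - 110 = -126
j: 10·10 - 3·(-8) = 100 - (-24) = 124
k: 3·11 - 2·10 = 33 - 20 = 13
m × n = (-126, 124, 13)
|m × n| = √((-126)² + 124² + 13²) = √31421 ≈ 177.2597
area = ½ · 177.2597 ≈ 88.630

88.630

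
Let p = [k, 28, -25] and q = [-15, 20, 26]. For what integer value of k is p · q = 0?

p · q = k·(-15) + 28·20 + (-25)·26 = -90 - 15k
Set equal to 0: -15k = 90, so k = -6.

-6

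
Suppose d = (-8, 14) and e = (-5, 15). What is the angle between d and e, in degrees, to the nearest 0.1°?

d · e = (-8)·(-5) + 14·15 = 40 + 210 = 250
|d|² = 64 + 196 = 260,  |d| = √260 ≈ 16.124515
|e|² = 25 + 225 = 250,  |e| = √250 ≈ 15.811388
cos θ = 250 / (16.124515 · 15.811388) ≈ 0.98058
θ = arccos(0.98058) ≈ 11.3°

11.3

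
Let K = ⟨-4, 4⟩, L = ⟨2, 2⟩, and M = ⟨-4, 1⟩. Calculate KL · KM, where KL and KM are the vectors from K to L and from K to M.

6

KL = L − K = (6, -2)
KM = M − K = (0, -3)
KL · KM = 6·0 + (-2)·(-3) = 0 + 6 = 6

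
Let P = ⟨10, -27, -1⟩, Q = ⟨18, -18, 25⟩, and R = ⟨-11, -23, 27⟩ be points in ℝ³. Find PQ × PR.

PQ = (8, 9, 26)
PR = (-21, 4, 28)
i: 9·28 - 26·4 = 252 - 104 = 148
j: 26·(-21) - 8·28 = -546 - 224 = -770
k: 8·4 - 9·(-21) = 32 - (-189) = 221
PQ × PR = (148, -770, 221)

(148, -770, 221)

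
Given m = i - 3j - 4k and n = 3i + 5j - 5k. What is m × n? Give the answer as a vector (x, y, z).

(35, -7, 14)

i: (-3)·(-5) - (-4)·5 = 15 - (-20) = 35
j: (-4)·3 - 1·(-5) = -12 - (-5) = -7
k: 1·5 - (-3)·3 = 5 - (-9) = 14
m × n = (35, -7, 14)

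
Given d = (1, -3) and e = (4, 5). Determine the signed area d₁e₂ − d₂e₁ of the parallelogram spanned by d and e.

17

1·5 - (-3)·4 = 5 - (-12) = 17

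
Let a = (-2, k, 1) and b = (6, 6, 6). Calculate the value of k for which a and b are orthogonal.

1

a · b = (-2)·6 + k·6 + 1·6 = -6 + 6k
Set equal to 0: 6k = 6, so k = 1.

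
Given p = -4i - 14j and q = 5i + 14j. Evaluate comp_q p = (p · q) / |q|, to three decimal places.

-14.530

p · q = (-4)·5 + (-14)·14 = -20 - 196 = -216
|q| = √(25 + 196) = √221 ≈ 14.8661
comp_q p = -216 / √221 ≈ -14.530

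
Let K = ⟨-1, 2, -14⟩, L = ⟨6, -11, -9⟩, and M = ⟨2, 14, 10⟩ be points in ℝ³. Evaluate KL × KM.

(-372, -153, 123)

KL = (7, -13, 5)
KM = (3, 12, 24)
i: (-13)·24 - 5·12 = -312 - 60 = -372
j: 5·3 - 7·24 = 15 - 168 = -153
k: 7·12 - (-13)·3 = 84 - (-39) = 123
KL × KM = (-372, -153, 123)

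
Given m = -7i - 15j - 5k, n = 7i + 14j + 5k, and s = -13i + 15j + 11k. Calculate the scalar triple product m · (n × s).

142

n × s:
i: 14·11 - 5·15 = 154 - 75 = 79
j: 5·(-13) - 7·11 = -65 - 77 = -142
k: 7·15 - 14·(-13) = 105 - (-182) = 287
n × s = (79, -142, 287)
m · (n × s) = (-7)·79 + (-15)·(-142) + (-5)·287 = -553 + 2130 - 1435 = 142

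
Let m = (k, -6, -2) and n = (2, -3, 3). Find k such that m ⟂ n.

m · n = k·2 + (-6)·(-3) + (-2)·3 = 12 + 2k
Set equal to 0: 2k = -12, so k = -6.

-6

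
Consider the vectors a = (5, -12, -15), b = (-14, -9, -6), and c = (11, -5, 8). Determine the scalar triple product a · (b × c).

b × c:
i: (-9)·8 - (-6)·(-5) = -72 - 30 = -102
j: (-6)·11 - (-14)·8 = -66 - (-112) = 46
k: (-14)·(-5) - (-9)·11 = 70 - (-99) = 169
b × c = (-102, 46, 169)
a · (b × c) = 5·(-102) + (-12)·46 + (-15)·169 = -510 - 552 - 2535 = -3597

-3597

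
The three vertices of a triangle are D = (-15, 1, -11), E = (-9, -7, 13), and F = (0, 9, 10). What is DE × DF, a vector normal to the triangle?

(-360, 234, 168)

DE = (6, -8, 24)
DF = (15, 8, 21)
i: (-8)·21 - 24·8 = -168 - 192 = -360
j: 24·15 - 6·21 = 360 - 126 = 234
k: 6·8 - (-8)·15 = 48 - (-120) = 168
DE × DF = (-360, 234, 168)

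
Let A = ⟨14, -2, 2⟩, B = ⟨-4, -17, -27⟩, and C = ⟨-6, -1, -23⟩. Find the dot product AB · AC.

AB = B − A = (-18, -15, -29)
AC = C − A = (-20, 1, -25)
AB · AC = (-18)·(-20) + (-15)·1 + (-29)·(-25) = 360 - 15 + 725 = 1070

1070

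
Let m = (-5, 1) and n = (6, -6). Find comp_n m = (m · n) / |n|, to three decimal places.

-4.243

m · n = (-5)·6 + 1·(-6) = -30 - 6 = -36
|n| = √(36 + 36) = √72 ≈ 8.4853
comp_n m = -36 / √72 ≈ -4.243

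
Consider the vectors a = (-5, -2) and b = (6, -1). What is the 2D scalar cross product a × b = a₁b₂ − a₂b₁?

(-5)·(-1) - (-2)·6 = 5 - (-12) = 17

17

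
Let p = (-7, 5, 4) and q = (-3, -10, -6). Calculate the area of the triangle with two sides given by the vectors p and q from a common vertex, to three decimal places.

50.599

i: 5·(-6) - 4·(-10) = -30 - (-40) = 10
j: 4·(-3) - (-7)·(-6) = -12 - 42 = -54
k: (-7)·(-10) - 5·(-3) = 70 - (-15) = 85
p × q = (10, -54, 85)
|p × q| = √(10² + (-54)² + 85²) = √10241 ≈ 101.1978
area = ½ · 101.1978 ≈ 50.599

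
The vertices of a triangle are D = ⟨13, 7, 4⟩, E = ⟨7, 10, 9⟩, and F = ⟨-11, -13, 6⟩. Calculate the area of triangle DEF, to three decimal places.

122.233

DE = (-6, 3, 5),  DF = (-24, -20, 2)
i: 3·2 - 5·(-20) = 6 - (-100) = 106
j: 5·(-24) - (-6)·2 = -120 - (-12) = -108
k: (-6)·(-20) - 3·(-24) = 120 - (-72) = 192
DE × DF = (106, -108, 192)
|DE × DF| = √59764 ≈ 244.4668
area = ½ · 244.4668 ≈ 122.233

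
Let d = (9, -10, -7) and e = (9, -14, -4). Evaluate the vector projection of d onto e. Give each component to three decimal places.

d · e = 9·9 + (-10)·(-14) + (-7)·(-4) = 81 + 140 + 28 = 249
|e|² = 81 + 196 + 16 = 293
proj_e d = (249/293) · (9, -14, -4) ≈ (7.648, -11.898, -3.399)

(7.648, -11.898, -3.399)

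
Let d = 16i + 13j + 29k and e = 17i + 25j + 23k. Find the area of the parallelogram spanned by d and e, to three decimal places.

i: 13·23 - 29·25 = 299 - 725 = -426
j: 29·17 - 16·23 = 493 - 368 = 125
k: 16·25 - 13·17 = 400 - 221 = 179
d × e = (-426, 125, 179)
|d × e| = √((-426)² + 125² + 179²) = √229142 ≈ 478.6878

478.688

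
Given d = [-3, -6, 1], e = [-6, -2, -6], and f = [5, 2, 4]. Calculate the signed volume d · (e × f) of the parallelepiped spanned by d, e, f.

e × f:
i: (-2)·4 - (-6)·2 = -8 - (-12) = 4
j: (-6)·5 - (-6)·4 = -30 - (-24) = -6
k: (-6)·2 - (-2)·5 = -12 - (-10) = -2
e × f = (4, -6, -2)
d · (e × f) = (-3)·4 + (-6)·(-6) + 1·(-2) = -12 + 36 - 2 = 22

22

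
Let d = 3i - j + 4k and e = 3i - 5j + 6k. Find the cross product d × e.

i: (-1)·6 - 4·(-5) = -6 - (-20) = 14
j: 4·3 - 3·6 = 12 - 18 = -6
k: 3·(-5) - (-1)·3 = -15 - (-3) = -12
d × e = (14, -6, -12)

(14, -6, -12)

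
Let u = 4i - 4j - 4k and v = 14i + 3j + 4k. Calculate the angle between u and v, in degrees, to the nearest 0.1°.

u · v = 4·14 + (-4)·3 + (-4)·4 = 56 - 12 - 16 = 28
|u|² = 16 + 16 + 16 = 48,  |u| = √48 ≈ 6.928203
|v|² = 196 + 9 + 16 = 221,  |v| = √221 ≈ 14.866069
cos θ = 28 / (6.928203 · 14.866069) ≈ 0.27186
θ = arccos(0.27186) ≈ 74.2°

74.2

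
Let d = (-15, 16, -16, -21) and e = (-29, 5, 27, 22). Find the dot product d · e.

d · e = (-15)·(-29) + 16·5 + (-16)·27 + (-21)·22 = 435 + 80 - 432 - 462 = -379

-379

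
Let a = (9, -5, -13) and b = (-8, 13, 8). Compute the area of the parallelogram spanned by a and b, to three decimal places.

153.603

i: (-5)·8 - (-13)·13 = -40 - (-169) = 129
j: (-13)·(-8) - 9·8 = 104 - 72 = 32
k: 9·13 - (-5)·(-8) = 117 - 40 = 77
a × b = (129, 32, 77)
|a × b| = √(129² + 32² + 77²) = √23594 ≈ 153.6034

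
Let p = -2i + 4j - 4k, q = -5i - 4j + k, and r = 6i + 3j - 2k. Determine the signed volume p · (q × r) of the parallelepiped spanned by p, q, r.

-62

q × r:
i: (-4)·(-2) - 1·3 = 8 - 3 = 5
j: 1·6 - (-5)·(-2) = 6 - 10 = -4
k: (-5)·3 - (-4)·6 = -15 - (-24) = 9
q × r = (5, -4, 9)
p · (q × r) = (-2)·5 + 4·(-4) + (-4)·9 = -10 - 16 - 36 = -62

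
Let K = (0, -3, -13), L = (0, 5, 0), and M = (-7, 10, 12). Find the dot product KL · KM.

KL = L − K = (0, 8, 13)
KM = M − K = (-7, 13, 25)
KL · KM = 0·(-7) + 8·13 + 13·25 = 0 + 104 + 325 = 429

429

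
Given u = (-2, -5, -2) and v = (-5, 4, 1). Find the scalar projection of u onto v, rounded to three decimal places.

-1.852

u · v = (-2)·(-5) + (-5)·4 + (-2)·1 = 10 - 20 - 2 = -12
|v| = √(25 + 16 + 1) = √42 ≈ 6.4807
comp_v u = -12 / √42 ≈ -1.852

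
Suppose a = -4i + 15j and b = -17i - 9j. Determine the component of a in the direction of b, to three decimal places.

a · b = (-4)·(-17) + 15·(-9) = 68 - 135 = -67
|b| = √(289 + 81) = √370 ≈ 19.2354
comp_b a = -67 / √370 ≈ -3.483

-3.483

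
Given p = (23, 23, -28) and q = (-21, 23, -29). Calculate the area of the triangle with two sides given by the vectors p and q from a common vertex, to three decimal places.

i: 23·(-29) - (-28)·23 = -667 - (-644) = -23
j: (-28)·(-21) - 23·(-29) = 588 - (-667) = 1255
k: 23·23 - 23·(-21) = 529 - (-483) = 1012
p × q = (-23, 1255, 1012)
|p × q| = √((-23)² + 1255² + 1012²) = √2599698 ≈ 1612.3579
area = ½ · 1612.3579 ≈ 806.179

806.179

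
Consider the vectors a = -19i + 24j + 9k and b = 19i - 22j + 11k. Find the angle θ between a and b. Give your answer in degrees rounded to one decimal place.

a · b = (-19)·19 + 24·(-22) + 9·11 = -361 - 528 + 99 = -790
|a|² = 361 + 576 + 81 = 1018,  |a| = √1018 ≈ 31.906112
|b|² = 361 + 484 + 121 = 966,  |b| = √966 ≈ 31.080541
cos θ = -790 / (31.906112 · 31.080541) ≈ -0.79664
θ = arccos(-0.79664) ≈ 142.8°

142.8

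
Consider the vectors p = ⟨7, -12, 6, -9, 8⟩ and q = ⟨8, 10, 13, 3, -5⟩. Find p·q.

-53

p · q = 7·8 + (-12)·10 + 6·13 + (-9)·3 + 8·(-5) = 56 - 120 + 78 - 27 - 40 = -53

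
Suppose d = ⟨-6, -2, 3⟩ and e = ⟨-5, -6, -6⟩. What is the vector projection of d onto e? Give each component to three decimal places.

(-1.237, -1.485, -1.485)

d · e = (-6)·(-5) + (-2)·(-6) + 3·(-6) = 30 + 12 - 18 = 24
|e|² = 25 + 36 + 36 = 97
proj_e d = (24/97) · (-5, -6, -6) ≈ (-1.237, -1.485, -1.485)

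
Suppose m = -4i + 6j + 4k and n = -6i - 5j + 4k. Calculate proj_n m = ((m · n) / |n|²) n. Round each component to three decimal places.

m · n = (-4)·(-6) + 6·(-5) + 4·4 = 24 - 30 + 16 = 10
|n|² = 36 + 25 + 16 = 77
proj_n m = (10/77) · (-6, -5, 4) ≈ (-0.779, -0.649, 0.519)

(-0.779, -0.649, 0.519)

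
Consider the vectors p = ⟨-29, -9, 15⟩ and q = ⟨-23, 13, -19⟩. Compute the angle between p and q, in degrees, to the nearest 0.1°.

p · q = (-29)·(-23) + (-9)·13 + 15·(-19) = 667 - 117 - 285 = 265
|p|² = 841 + 81 + 225 = 1147,  |p| = √1147 ≈ 33.867388
|q|² = 529 + 169 + 361 = 1059,  |q| = √1059 ≈ 32.542280
cos θ = 265 / (33.867388 · 32.542280) ≈ 0.24045
θ = arccos(0.24045) ≈ 76.1°

76.1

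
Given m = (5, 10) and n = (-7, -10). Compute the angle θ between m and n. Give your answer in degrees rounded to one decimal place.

171.6

m · n = 5·(-7) + 10·(-10) = -35 - 100 = -135
|m|² = 25 + 100 = 125,  |m| = √125 ≈ 11.180340
|n|² = 49 + 100 = 149,  |n| = √149 ≈ 12.206556
cos θ = -135 / (11.180340 · 12.206556) ≈ -0.98920
θ = arccos(-0.98920) ≈ 171.6°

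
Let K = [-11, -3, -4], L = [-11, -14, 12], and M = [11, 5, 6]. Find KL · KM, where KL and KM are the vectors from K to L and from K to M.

72

KL = L − K = (0, -11, 16)
KM = M − K = (22, 8, 10)
KL · KM = 0·22 + (-11)·8 + 16·10 = 0 - 88 + 160 = 72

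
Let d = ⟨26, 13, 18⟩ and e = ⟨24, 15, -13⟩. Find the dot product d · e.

d · e = 26·24 + 13·15 + 18·(-13) = 624 + 195 - 234 = 585

585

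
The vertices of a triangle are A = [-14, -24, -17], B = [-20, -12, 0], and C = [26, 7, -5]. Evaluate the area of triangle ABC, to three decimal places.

537.529

AB = (-6, 12, 17),  AC = (40, 31, 12)
i: 12·12 - 17·31 = 144 - 527 = -383
j: 17·40 - (-6)·12 = 680 - (-72) = 752
k: (-6)·31 - 12·40 = -186 - 480 = -666
AB × AC = (-383, 752, -666)
|AB × AC| = √1155749 ≈ 1075.0577
area = ½ · 1075.0577 ≈ 537.529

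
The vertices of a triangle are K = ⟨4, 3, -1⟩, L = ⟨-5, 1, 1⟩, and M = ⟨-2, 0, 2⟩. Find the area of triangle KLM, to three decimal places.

10.607

KL = (-9, -2, 2),  KM = (-6, -3, 3)
i: (-2)·3 - 2·(-3) = -6 - (-6) = 0
j: 2·(-6) - (-9)·3 = -12 - (-27) = 15
k: (-9)·(-3) - (-2)·(-6) = 27 - 12 = 15
KL × KM = (0, 15, 15)
|KL × KM| = √450 ≈ 21.2132
area = ½ · 21.2132 ≈ 10.607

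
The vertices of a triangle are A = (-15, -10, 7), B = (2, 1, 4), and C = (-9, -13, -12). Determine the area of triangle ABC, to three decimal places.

AB = (17, 11, -3),  AC = (6, -3, -19)
i: 11·(-19) - (-3)·(-3) = -209 - 9 = -218
j: (-3)·6 - 17·(-19) = -18 - (-323) = 305
k: 17·(-3) - 11·6 = -51 - 66 = -117
AB × AC = (-218, 305, -117)
|AB × AC| = √154238 ≈ 392.7315
area = ½ · 392.7315 ≈ 196.366

196.366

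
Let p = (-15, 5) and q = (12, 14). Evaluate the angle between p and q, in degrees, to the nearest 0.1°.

p · q = (-15)·12 + 5·14 = -180 + 70 = -110
|p|² = 225 + 25 = 250,  |p| = √250 ≈ 15.811388
|q|² = 144 + 196 = 340,  |q| = √340 ≈ 18.439089
cos θ = -110 / (15.811388 · 18.439089) ≈ -0.37730
θ = arccos(-0.37730) ≈ 112.2°

112.2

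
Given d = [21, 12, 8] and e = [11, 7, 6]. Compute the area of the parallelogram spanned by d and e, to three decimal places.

i: 12·6 - 8·7 = 72 - 56 = 16
j: 8·11 - 21·6 = 88 - 126 = -38
k: 21·7 - 12·11 = 147 - 132 = 15
d × e = (16, -38, 15)
|d × e| = √(16² + (-38)² + 15²) = √1925 ≈ 43.8748

43.875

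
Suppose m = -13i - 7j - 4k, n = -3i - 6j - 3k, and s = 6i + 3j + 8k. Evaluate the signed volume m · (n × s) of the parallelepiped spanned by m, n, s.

n × s:
i: (-6)·8 - (-3)·3 = -48 - (-9) = -39
j: (-3)·6 - (-3)·8 = -18 - (-24) = 6
k: (-3)·3 - (-6)·6 = -9 - (-36) = 27
n × s = (-39, 6, 27)
m · (n × s) = (-13)·(-39) + (-7)·6 + (-4)·27 = 507 - 42 - 108 = 357

357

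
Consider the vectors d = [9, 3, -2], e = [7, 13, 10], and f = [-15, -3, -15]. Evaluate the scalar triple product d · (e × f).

e × f:
i: 13·(-15) - 10·(-3) = -195 - (-30) = -165
j: 10·(-15) - 7·(-15) = -150 - (-105) = -45
k: 7·(-3) - 13·(-15) = -21 - (-195) = 174
e × f = (-165, -45, 174)
d · (e × f) = 9·(-165) + 3·(-45) + (-2)·174 = -1485 - 135 - 348 = -1968

-1968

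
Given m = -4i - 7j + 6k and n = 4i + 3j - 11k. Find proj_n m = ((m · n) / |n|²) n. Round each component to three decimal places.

m · n = (-4)·4 + (-7)·3 + 6·(-11) = -16 - 21 - 66 = -103
|n|² = 16 + 9 + 121 = 146
proj_n m = (-103/146) · (4, 3, -11) ≈ (-2.822, -2.116, 7.760)

(-2.822, -2.116, 7.760)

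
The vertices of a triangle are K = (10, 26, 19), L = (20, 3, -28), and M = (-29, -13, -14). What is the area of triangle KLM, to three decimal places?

KL = (10, -23, -47),  KM = (-39, -39, -33)
i: (-23)·(-33) - (-47)·(-39) = 759 - 1833 = -1074
j: (-47)·(-39) - 10·(-33) = 1833 - (-330) = 2163
k: 10·(-39) - (-23)·(-39) = -390 - 897 = -1287
KL × KM = (-1074, 2163, -1287)
|KL × KM| = √7488414 ≈ 2736.4967
area = ½ · 2736.4967 ≈ 1368.248

1368.248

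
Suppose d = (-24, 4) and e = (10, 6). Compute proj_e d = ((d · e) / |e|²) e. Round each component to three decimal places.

d · e = (-24)·10 + 4·6 = -240 + 24 = -216
|e|² = 100 + 36 = 136
proj_e d = (-216/136) · (10, 6) ≈ (-15.882, -9.529)

(-15.882, -9.529)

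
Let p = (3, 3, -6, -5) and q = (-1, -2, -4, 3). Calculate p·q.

0

p · q = 3·(-1) + 3·(-2) + (-6)·(-4) + (-5)·3 = -3 - 6 + 24 - 15 = 0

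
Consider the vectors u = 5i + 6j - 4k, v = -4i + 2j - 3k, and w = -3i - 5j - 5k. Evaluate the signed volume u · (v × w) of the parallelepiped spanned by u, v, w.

-295

v × w:
i: 2·(-5) - (-3)·(-5) = -10 - 15 = -25
j: (-3)·(-3) - (-4)·(-5) = 9 - 20 = -11
k: (-4)·(-5) - 2·(-3) = 20 - (-6) = 26
v × w = (-25, -11, 26)
u · (v × w) = 5·(-25) + 6·(-11) + (-4)·26 = -125 - 66 - 104 = -295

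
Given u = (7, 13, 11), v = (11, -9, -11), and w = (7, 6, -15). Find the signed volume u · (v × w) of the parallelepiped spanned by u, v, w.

v × w:
i: (-9)·(-15) - (-11)·6 = 135 - (-66) = 201
j: (-11)·7 - 11·(-15) = -77 - (-165) = 88
k: 11·6 - (-9)·7 = 66 - (-63) = 129
v × w = (201, 88, 129)
u · (v × w) = 7·201 + 13·88 + 11·129 = 1407 + 1144 + 1419 = 3970

3970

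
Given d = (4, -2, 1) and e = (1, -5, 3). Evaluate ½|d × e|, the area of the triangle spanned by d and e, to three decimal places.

i: (-2)·3 - 1·(-5) = -6 - (-5) = -1
j: 1·1 - 4·3 = 1 - 12 = -11
k: 4·(-5) - (-2)·1 = -20 - (-2) = -18
d × e = (-1, -11, -18)
|d × e| = √((-1)² + (-11)² + (-18)²) = √446 ≈ 21.1187
area = ½ · 21.1187 ≈ 10.559

10.559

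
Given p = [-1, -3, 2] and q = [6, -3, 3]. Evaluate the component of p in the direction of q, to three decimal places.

1.225

p · q = (-1)·6 + (-3)·(-3) + 2·3 = -6 + 9 + 6 = 9
|q| = √(36 + 9 + 9) = √54 ≈ 7.3485
comp_q p = 9 / √54 ≈ 1.225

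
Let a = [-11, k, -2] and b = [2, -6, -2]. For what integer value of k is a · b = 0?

a · b = (-11)·2 + k·(-6) + (-2)·(-2) = -18 - 6k
Set equal to 0: -6k = 18, so k = -3.

-3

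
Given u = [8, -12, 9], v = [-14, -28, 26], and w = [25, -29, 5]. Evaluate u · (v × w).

v × w:
i: (-28)·5 - 26·(-29) = -140 - (-754) = 614
j: 26·25 - (-14)·5 = 650 - (-70) = 720
k: (-14)·(-29) - (-28)·25 = 406 - (-700) = 1106
v × w = (614, 720, 1106)
u · (v × w) = 8·614 + (-12)·720 + 9·1106 = 4912 - 8640 + 9954 = 6226

6226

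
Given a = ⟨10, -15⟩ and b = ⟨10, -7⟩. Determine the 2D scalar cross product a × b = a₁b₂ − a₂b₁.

80

10·(-7) - (-15)·10 = -70 - (-150) = 80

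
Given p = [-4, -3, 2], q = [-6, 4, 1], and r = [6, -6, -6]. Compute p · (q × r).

q × r:
i: 4·(-6) - 1·(-6) = -24 - (-6) = -18
j: 1·6 - (-6)·(-6) = 6 - 36 = -30
k: (-6)·(-6) - 4·6 = 36 - 24 = 12
q × r = (-18, -30, 12)
p · (q × r) = (-4)·(-18) + (-3)·(-30) + 2·12 = 72 + 90 + 24 = 186

186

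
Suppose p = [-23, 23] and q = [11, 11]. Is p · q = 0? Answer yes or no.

yes

p · q = (-23)·11 + 23·11 = -253 + 253 = 0
Zero, so the vectors are orthogonal.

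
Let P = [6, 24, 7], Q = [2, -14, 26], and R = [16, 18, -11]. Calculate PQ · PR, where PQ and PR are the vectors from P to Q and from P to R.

PQ = Q − P = (-4, -38, 19)
PR = R − P = (10, -6, -18)
PQ · PR = (-4)·10 + (-38)·(-6) + 19·(-18) = -40 + 228 - 342 = -154

-154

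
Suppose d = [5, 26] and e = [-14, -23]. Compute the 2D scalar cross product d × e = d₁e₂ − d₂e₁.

249

5·(-23) - 26·(-14) = -115 - (-364) = 249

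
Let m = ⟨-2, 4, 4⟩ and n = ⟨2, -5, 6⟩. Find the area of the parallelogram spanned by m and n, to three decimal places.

i: 4·6 - 4·(-5) = 24 - (-20) = 44
j: 4·2 - (-2)·6 = 8 - (-12) = 20
k: (-2)·(-5) - 4·2 = 10 - 8 = 2
m × n = (44, 20, 2)
|m × n| = √(44² + 20² + 2²) = √2340 ≈ 48.3735

48.374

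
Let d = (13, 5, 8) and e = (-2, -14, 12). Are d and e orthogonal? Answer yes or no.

yes

d · e = 13·(-2) + 5·(-14) + 8·12 = -26 - 70 + 96 = 0
Zero, so the vectors are orthogonal.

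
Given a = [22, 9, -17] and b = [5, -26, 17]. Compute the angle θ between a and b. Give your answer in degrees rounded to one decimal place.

116.7

a · b = 22·5 + 9·(-26) + (-17)·17 = 110 - 234 - 289 = -413
|a|² = 484 + 81 + 289 = 854,  |a| = √854 ≈ 29.223278
|b|² = 25 + 676 + 289 = 990,  |b| = √990 ≈ 31.464265
cos θ = -413 / (29.223278 · 31.464265) ≈ -0.44916
θ = arccos(-0.44916) ≈ 116.7°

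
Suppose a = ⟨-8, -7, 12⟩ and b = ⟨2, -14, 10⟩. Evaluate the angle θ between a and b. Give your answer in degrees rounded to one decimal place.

43.3

a · b = (-8)·2 + (-7)·(-14) + 12·10 = -16 + 98 + 120 = 202
|a|² = 64 + 49 + 144 = 257,  |a| = √257 ≈ 16.031220
|b|² = 4 + 196 + 100 = 300,  |b| = √300 ≈ 17.320508
cos θ = 202 / (16.031220 · 17.320508) ≈ 0.72749
θ = arccos(0.72749) ≈ 43.3°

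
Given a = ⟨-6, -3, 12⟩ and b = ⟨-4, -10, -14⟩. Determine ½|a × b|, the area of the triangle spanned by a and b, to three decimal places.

107.205

i: (-3)·(-14) - 12·(-10) = 42 - (-120) = 162
j: 12·(-4) - (-6)·(-14) = -48 - 84 = -132
k: (-6)·(-10) - (-3)·(-4) = 60 - 12 = 48
a × b = (162, -132, 48)
|a × b| = √(162² + (-132)² + 48²) = √45972 ≈ 214.4108
area = ½ · 214.4108 ≈ 107.205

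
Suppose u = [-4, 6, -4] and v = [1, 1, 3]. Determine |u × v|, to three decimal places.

i: 6·3 - (-4)·1 = 18 - (-4) = 22
j: (-4)·1 - (-4)·3 = -4 - (-12) = 8
k: (-4)·1 - 6·1 = -4 - 6 = -10
u × v = (22, 8, -10)
|u × v| = √(22² + 8² + (-10)²) = √648 ≈ 25.4558

25.456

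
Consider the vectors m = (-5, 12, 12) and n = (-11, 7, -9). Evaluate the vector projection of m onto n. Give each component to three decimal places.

(-1.359, 0.865, -1.112)

m · n = (-5)·(-11) + 12·7 + 12·(-9) = 55 + 84 - 108 = 31
|n|² = 121 + 49 + 81 = 251
proj_n m = (31/251) · (-11, 7, -9) ≈ (-1.359, 0.865, -1.112)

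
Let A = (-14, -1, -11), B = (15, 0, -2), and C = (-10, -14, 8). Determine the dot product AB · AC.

274

AB = B − A = (29, 1, 9)
AC = C − A = (4, -13, 19)
AB · AC = 29·4 + 1·(-13) + 9·19 = 116 - 13 + 171 = 274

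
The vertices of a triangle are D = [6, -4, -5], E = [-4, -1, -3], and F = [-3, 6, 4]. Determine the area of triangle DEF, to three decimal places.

DE = (-10, 3, 2),  DF = (-9, 10, 9)
i: 3·9 - 2·10 = 27 - 20 = 7
j: 2·(-9) - (-10)·9 = -18 - (-90) = 72
k: (-10)·10 - 3·(-9) = -100 - (-27) = -73
DE × DF = (7, 72, -73)
|DE × DF| = √10562 ≈ 102.7716
area = ½ · 102.7716 ≈ 51.386

51.386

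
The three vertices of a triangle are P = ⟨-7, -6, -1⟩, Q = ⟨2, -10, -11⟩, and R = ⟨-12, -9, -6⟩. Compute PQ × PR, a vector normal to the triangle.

(-10, 95, -47)

PQ = (9, -4, -10)
PR = (-5, -3, -5)
i: (-4)·(-5) - (-10)·(-3) = 20 - 30 = -10
j: (-10)·(-5) - 9·(-5) = 50 - (-45) = 95
k: 9·(-3) - (-4)·(-5) = -27 - 20 = -47
PQ × PR = (-10, 95, -47)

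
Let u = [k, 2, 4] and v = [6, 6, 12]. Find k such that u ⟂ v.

u · v = k·6 + 2·6 + 4·12 = 60 + 6k
Set equal to 0: 6k = -60, so k = -10.

-10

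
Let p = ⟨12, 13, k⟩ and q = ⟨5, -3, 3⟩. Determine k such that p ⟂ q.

p · q = 12·5 + 13·(-3) + k·3 = 21 + 3k
Set equal to 0: 3k = -21, so k = -7.

-7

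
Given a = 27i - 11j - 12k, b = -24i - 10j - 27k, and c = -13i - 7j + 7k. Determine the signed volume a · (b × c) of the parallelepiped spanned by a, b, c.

b × c:
i: (-10)·7 - (-27)·(-7) = -70 - 189 = -259
j: (-27)·(-13) - (-24)·7 = 351 - (-168) = 519
k: (-24)·(-7) - (-10)·(-13) = 168 - 130 = 38
b × c = (-259, 519, 38)
a · (b × c) = 27·(-259) + (-11)·519 + (-12)·38 = -6993 - 5709 - 456 = -13158

-13158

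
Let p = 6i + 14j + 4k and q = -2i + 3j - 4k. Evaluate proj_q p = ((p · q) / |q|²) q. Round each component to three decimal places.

p · q = 6·(-2) + 14·3 + 4·(-4) = -12 + 42 - 16 = 14
|q|² = 4 + 9 + 16 = 29
proj_q p = (14/29) · (-2, 3, -4) ≈ (-0.966, 1.448, -1.931)

(-0.966, 1.448, -1.931)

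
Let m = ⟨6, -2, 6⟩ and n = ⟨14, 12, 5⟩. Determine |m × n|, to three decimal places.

140.143

i: (-2)·5 - 6·12 = -10 - 72 = -82
j: 6·14 - 6·5 = 84 - 30 = 54
k: 6·12 - (-2)·14 = 72 - (-28) = 100
m × n = (-82, 54, 100)
|m × n| = √((-82)² + 54² + 100²) = √19640 ≈ 140.1428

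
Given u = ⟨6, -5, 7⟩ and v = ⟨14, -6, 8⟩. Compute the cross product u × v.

i: (-5)·8 - 7·(-6) = -40 - (-42) = 2
j: 7·14 - 6·8 = 98 - 48 = 50
k: 6·(-6) - (-5)·14 = -36 - (-70) = 34
u × v = (2, 50, 34)

(2, 50, 34)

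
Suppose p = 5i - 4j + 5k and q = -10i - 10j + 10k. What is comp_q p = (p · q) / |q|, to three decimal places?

p · q = 5·(-10) + (-4)·(-10) + 5·10 = -50 + 40 + 50 = 40
|q| = √(100 + 100 + 100) = √300 ≈ 17.3205
comp_q p = 40 / √300 ≈ 2.309

2.309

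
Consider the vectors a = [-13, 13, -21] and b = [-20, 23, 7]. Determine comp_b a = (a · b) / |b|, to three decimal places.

a · b = (-13)·(-20) + 13·23 + (-21)·7 = 260 + 299 - 147 = 412
|b| = √(400 + 529 + 49) = √978 ≈ 31.2730
comp_b a = 412 / √978 ≈ 13.174

13.174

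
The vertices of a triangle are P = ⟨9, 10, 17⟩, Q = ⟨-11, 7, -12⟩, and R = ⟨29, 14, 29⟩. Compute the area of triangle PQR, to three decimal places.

174.929

PQ = (-20, -3, -29),  PR = (20, 4, 12)
i: (-3)·12 - (-29)·4 = -36 - (-116) = 80
j: (-29)·20 - (-20)·12 = -580 - (-240) = -340
k: (-20)·4 - (-3)·20 = -80 - (-60) = -20
PQ × PR = (80, -340, -20)
|PQ × PR| = √122400 ≈ 349.8571
area = ½ · 349.8571 ≈ 174.929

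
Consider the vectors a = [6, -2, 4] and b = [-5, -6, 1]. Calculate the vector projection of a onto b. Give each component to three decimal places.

a · b = 6·(-5) + (-2)·(-6) + 4·1 = -30 + 12 + 4 = -14
|b|² = 25 + 36 + 1 = 62
proj_b a = (-14/62) · (-5, -6, 1) ≈ (1.129, 1.355, -0.226)

(1.129, 1.355, -0.226)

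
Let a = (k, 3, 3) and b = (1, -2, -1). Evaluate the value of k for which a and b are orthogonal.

a · b = k·1 + 3·(-2) + 3·(-1) = -9 + 1k
Set equal to 0: 1k = 9, so k = 9.

9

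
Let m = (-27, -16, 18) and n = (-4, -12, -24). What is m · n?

-132

m · n = (-27)·(-4) + (-16)·(-12) + 18·(-24) = 108 + 192 - 432 = -132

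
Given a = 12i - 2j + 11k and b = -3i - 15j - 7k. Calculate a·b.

-83

a · b = 12·(-3) + (-2)·(-15) + 11·(-7) = -36 + 30 - 77 = -83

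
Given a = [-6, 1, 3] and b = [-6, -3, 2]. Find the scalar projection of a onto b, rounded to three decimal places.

a · b = (-6)·(-6) + 1·(-3) + 3·2 = 36 - 3 + 6 = 39
|b| = √(36 + 9 + 4) = √49 ≈ 7.0000
comp_b a = 39 / √49 ≈ 5.571

5.571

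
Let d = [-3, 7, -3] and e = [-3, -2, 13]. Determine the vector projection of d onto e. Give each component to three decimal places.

(0.725, 0.484, -3.143)

d · e = (-3)·(-3) + 7·(-2) + (-3)·13 = 9 - 14 - 39 = -44
|e|² = 9 + 4 + 169 = 182
proj_e d = (-44/182) · (-3, -2, 13) ≈ (0.725, 0.484, -3.143)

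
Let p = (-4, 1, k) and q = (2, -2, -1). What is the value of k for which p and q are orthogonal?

-10

p · q = (-4)·2 + 1·(-2) + k·(-1) = -10 - 1k
Set equal to 0: -1k = 10, so k = -10.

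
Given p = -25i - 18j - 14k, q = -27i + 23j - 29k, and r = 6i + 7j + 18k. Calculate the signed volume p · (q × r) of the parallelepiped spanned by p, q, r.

q × r:
i: 23·18 - (-29)·7 = 414 - (-203) = 617
j: (-29)·6 - (-27)·18 = -174 - (-486) = 312
k: (-27)·7 - 23·6 = -189 - 138 = -327
q × r = (617, 312, -327)
p · (q × r) = (-25)·617 + (-18)·312 + (-14)·(-327) = -15425 - 5616 + 4578 = -16463

-16463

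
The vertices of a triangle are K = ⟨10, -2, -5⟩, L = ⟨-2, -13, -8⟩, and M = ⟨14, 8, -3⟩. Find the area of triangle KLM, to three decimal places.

KL = (-12, -11, -3),  KM = (4, 10, 2)
i: (-11)·2 - (-3)·10 = -22 - (-30) = 8
j: (-3)·4 - (-12)·2 = -12 - (-24) = 12
k: (-12)·10 - (-11)·4 = -120 - (-44) = -76
KL × KM = (8, 12, -76)
|KL × KM| = √5984 ≈ 77.3563
area = ½ · 77.3563 ≈ 38.678

38.678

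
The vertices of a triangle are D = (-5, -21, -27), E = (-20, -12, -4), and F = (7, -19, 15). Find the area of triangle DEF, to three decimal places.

487.366

DE = (-15, 9, 23),  DF = (12, 2, 42)
i: 9·42 - 23·2 = 378 - 46 = 332
j: 23·12 - (-15)·42 = 276 - (-630) = 906
k: (-15)·2 - 9·12 = -30 - 108 = -138
DE × DF = (332, 906, -138)
|DE × DF| = √950104 ≈ 974.7328
area = ½ · 974.7328 ≈ 487.366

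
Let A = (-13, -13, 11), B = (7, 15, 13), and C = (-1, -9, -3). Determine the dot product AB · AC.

AB = B − A = (20, 28, 2)
AC = C − A = (12, 4, -14)
AB · AC = 20·12 + 28·4 + 2·(-14) = 240 + 112 - 28 = 324

324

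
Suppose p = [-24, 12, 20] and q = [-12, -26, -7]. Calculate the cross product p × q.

(436, -408, 768)

i: 12·(-7) - 20·(-26) = -84 - (-520) = 436
j: 20·(-12) - (-24)·(-7) = -240 - 168 = -408
k: (-24)·(-26) - 12·(-12) = 624 - (-144) = 768
p × q = (436, -408, 768)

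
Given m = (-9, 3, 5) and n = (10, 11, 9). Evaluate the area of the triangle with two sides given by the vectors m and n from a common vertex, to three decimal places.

i: 3·9 - 5·11 = 27 - 55 = -28
j: 5·10 - (-9)·9 = 50 - (-81) = 131
k: (-9)·11 - 3·10 = -99 - 30 = -129
m × n = (-28, 131, -129)
|m × n| = √((-28)² + 131² + (-129)²) = √34586 ≈ 185.9731
area = ½ · 185.9731 ≈ 92.987

92.987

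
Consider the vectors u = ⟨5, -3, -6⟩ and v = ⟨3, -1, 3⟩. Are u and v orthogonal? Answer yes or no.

yes

u · v = 5·3 + (-3)·(-1) + (-6)·3 = 15 + 3 - 18 = 0
Zero, so the vectors are orthogonal.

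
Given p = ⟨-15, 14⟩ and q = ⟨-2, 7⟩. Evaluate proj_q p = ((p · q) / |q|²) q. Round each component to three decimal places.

p · q = (-15)·(-2) + 14·7 = 30 + 98 = 128
|q|² = 4 + 49 = 53
proj_q p = (128/53) · (-2, 7) ≈ (-4.830, 16.906)

(-4.830, 16.906)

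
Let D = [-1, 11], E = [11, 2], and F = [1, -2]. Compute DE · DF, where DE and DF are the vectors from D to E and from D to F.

141

DE = E − D = (12, -9)
DF = F − D = (2, -13)
DE · DF = 12·2 + (-9)·(-13) = 24 + 117 = 141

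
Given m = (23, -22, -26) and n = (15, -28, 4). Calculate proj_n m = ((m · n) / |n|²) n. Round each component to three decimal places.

m · n = 23·15 + (-22)·(-28) + (-26)·4 = 345 + 616 - 104 = 857
|n|² = 225 + 784 + 16 = 1025
proj_n m = (857/1025) · (15, -28, 4) ≈ (12.541, -23.411, 3.344)

(12.541, -23.411, 3.344)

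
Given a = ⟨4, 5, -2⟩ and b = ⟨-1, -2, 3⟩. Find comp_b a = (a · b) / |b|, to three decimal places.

-5.345

a · b = 4·(-1) + 5·(-2) + (-2)·3 = -4 - 10 - 6 = -20
|b| = √(1 + 4 + 9) = √14 ≈ 3.7417
comp_b a = -20 / √14 ≈ -5.345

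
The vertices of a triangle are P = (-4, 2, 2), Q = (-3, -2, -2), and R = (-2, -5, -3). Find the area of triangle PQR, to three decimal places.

4.301

PQ = (1, -4, -4),  PR = (2, -7, -5)
i: (-4)·(-5) - (-4)·(-7) = 20 - 28 = -8
j: (-4)·2 - 1·(-5) = -8 - (-5) = -3
k: 1·(-7) - (-4)·2 = -7 - (-8) = 1
PQ × PR = (-8, -3, 1)
|PQ × PR| = √74 ≈ 8.6023
area = ½ · 8.6023 ≈ 4.301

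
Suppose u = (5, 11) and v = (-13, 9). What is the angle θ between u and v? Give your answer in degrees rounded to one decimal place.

u · v = 5·(-13) + 11·9 = -65 + 99 = 34
|u|² = 25 + 121 = 146,  |u| = √146 ≈ 12.083046
|v|² = 169 + 81 = 250,  |v| = √250 ≈ 15.811388
cos θ = 34 / (12.083046 · 15.811388) ≈ 0.17796
θ = arccos(0.17796) ≈ 79.7°

79.7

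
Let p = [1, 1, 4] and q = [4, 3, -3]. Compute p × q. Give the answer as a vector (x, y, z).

i: 1·(-3) - 4·3 = -3 - 12 = -15
j: 4·4 - 1·(-3) = 16 - (-3) = 19
k: 1·3 - 1·4 = 3 - 4 = -1
p × q = (-15, 19, -1)

(-15, 19, -1)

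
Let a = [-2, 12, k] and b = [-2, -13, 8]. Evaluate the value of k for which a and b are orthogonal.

a · b = (-2)·(-2) + 12·(-13) + k·8 = -152 + 8k
Set equal to 0: 8k = 152, so k = 19.

19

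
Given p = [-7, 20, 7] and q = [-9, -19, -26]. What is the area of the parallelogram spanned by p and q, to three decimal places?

i: 20·(-26) - 7·(-19) = -520 - (-133) = -387
j: 7·(-9) - (-7)·(-26) = -63 - 182 = -245
k: (-7)·(-19) - 20·(-9) = 133 - (-180) = 313
p × q = (-387, -245, 313)
|p × q| = √((-387)² + (-245)² + 313²) = √307763 ≈ 554.7639

554.764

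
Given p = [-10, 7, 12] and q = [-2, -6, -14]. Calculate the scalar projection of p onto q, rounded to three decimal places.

-12.368

p · q = (-10)·(-2) + 7·(-6) + 12·(-14) = 20 - 42 - 168 = -190
|q| = √(4 + 36 + 196) = √236 ≈ 15.3623
comp_q p = -190 / √236 ≈ -12.368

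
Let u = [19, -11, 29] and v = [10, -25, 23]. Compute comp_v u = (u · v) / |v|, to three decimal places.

u · v = 19·10 + (-11)·(-25) + 29·23 = 190 + 275 + 667 = 1132
|v| = √(100 + 625 + 529) = √1254 ≈ 35.4119
comp_v u = 1132 / √1254 ≈ 31.967

31.967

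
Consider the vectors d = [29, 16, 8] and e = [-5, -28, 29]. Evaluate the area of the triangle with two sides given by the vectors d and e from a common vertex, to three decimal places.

i: 16·29 - 8·(-28) = 464 - (-224) = 688
j: 8·(-5) - 29·29 = -40 - 841 = -881
k: 29·(-28) - 16·(-5) = -812 - (-80) = -732
d × e = (688, -881, -732)
|d × e| = √(688² + (-881)² + (-732)²) = √1785329 ≈ 1336.1620
area = ½ · 1336.1620 ≈ 668.081

668.081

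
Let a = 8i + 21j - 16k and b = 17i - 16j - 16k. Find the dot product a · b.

56

a · b = 8·17 + 21·(-16) + (-16)·(-16) = 136 - 336 + 256 = 56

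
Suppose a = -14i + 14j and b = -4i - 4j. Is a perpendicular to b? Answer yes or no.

yes

a · b = (-14)·(-4) + 14·(-4) = 56 - 56 = 0
Zero, so the vectors are orthogonal.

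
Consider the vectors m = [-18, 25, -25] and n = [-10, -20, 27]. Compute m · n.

-995

m · n = (-18)·(-10) + 25·(-20) + (-25)·27 = 180 - 500 - 675 = -995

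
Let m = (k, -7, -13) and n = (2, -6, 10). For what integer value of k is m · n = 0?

m · n = k·2 + (-7)·(-6) + (-13)·10 = -88 + 2k
Set equal to 0: 2k = 88, so k = 44.

44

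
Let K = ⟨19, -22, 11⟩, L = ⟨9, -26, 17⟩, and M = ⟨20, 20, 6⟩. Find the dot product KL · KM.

-208

KL = L − K = (-10, -4, 6)
KM = M − K = (1, 42, -5)
KL · KM = (-10)·1 + (-4)·42 + 6·(-5) = -10 - 168 - 30 = -208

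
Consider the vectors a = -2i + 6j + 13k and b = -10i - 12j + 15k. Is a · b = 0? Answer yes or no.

a · b = (-2)·(-10) + 6·(-12) + 13·15 = 20 - 72 + 195 = 143
Nonzero, so the vectors are not orthogonal.

no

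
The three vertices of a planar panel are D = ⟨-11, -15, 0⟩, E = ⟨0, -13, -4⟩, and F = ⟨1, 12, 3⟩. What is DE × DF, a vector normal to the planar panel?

(114, -81, 273)

DE = (11, 2, -4)
DF = (12, 27, 3)
i: 2·3 - (-4)·27 = 6 - (-108) = 114
j: (-4)·12 - 11·3 = -48 - 33 = -81
k: 11·27 - 2·12 = 297 - 24 = 273
DE × DF = (114, -81, 273)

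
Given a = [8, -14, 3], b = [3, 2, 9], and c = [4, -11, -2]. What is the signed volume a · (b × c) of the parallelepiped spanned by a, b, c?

b × c:
i: 2·(-2) - 9·(-11) = -4 - (-99) = 95
j: 9·4 - 3·(-2) = 36 - (-6) = 42
k: 3·(-11) - 2·4 = -33 - 8 = -41
b × c = (95, 42, -41)
a · (b × c) = 8·95 + (-14)·42 + 3·(-41) = 760 - 588 - 123 = 49

49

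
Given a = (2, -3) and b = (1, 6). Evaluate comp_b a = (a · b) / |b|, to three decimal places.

-2.630

a · b = 2·1 + (-3)·6 = 2 - 18 = -16
|b| = √(1 + 36) = √37 ≈ 6.0828
comp_b a = -16 / √37 ≈ -2.630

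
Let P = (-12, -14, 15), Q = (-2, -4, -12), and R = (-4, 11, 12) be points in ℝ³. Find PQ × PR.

(645, -186, 170)

PQ = (10, 10, -27)
PR = (8, 25, -3)
i: 10·(-3) - (-27)·25 = -30 - (-675) = 645
j: (-27)·8 - 10·(-3) = -216 - (-30) = -186
k: 10·25 - 10·8 = 250 - 80 = 170
PQ × PR = (645, -186, 170)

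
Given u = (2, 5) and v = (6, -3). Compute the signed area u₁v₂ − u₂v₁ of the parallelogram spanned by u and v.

2·(-3) - 5·6 = -6 - 30 = -36

-36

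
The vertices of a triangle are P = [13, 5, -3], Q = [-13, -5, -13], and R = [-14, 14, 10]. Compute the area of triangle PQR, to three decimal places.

PQ = (-26, -10, -10),  PR = (-27, 9, 13)
i: (-10)·13 - (-10)·9 = -130 - (-90) = -40
j: (-10)·(-27) - (-26)·13 = 270 - (-338) = 608
k: (-26)·9 - (-10)·(-27) = -234 - 270 = -504
PQ × PR = (-40, 608, -504)
|PQ × PR| = √625280 ≈ 790.7465
area = ½ · 790.7465 ≈ 395.373

395.373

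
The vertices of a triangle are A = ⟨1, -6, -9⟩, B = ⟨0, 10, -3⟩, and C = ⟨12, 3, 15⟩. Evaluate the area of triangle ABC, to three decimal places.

194.438

AB = (-1, 16, 6),  AC = (11, 9, 24)
i: 16·24 - 6·9 = 384 - 54 = 330
j: 6·11 - (-1)·24 = 66 - (-24) = 90
k: (-1)·9 - 16·11 = -9 - 176 = -185
AB × AC = (330, 90, -185)
|AB × AC| = √151225 ≈ 388.8766
area = ½ · 388.8766 ≈ 194.438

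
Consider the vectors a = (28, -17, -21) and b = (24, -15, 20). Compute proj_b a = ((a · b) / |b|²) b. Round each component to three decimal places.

a · b = 28·24 + (-17)·(-15) + (-21)·20 = 672 + 255 - 420 = 507
|b|² = 576 + 225 + 400 = 1201
proj_b a = (507/1201) · (24, -15, 20) ≈ (10.132, -6.332, 8.443)

(10.132, -6.332, 8.443)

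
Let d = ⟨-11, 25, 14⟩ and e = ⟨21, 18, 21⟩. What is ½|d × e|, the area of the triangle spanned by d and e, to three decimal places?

467.141

i: 25·21 - 14·18 = 525 - 252 = 273
j: 14·21 - (-11)·21 = 294 - (-231) = 525
k: (-11)·18 - 25·21 = -198 - 525 = -723
d × e = (273, 525, -723)
|d × e| = √(273² + 525² + (-723)²) = √872883 ≈ 934.2821
area = ½ · 934.2821 ≈ 467.141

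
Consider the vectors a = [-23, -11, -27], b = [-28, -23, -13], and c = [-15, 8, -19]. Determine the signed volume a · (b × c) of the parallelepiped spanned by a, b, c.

b × c:
i: (-23)·(-19) - (-13)·8 = 437 - (-104) = 541
j: (-13)·(-15) - (-28)·(-19) = 195 - 532 = -337
k: (-28)·8 - (-23)·(-15) = -224 - 345 = -569
b × c = (541, -337, -569)
a · (b × c) = (-23)·541 + (-11)·(-337) + (-27)·(-569) = -12443 + 3707 + 15363 = 6627

6627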